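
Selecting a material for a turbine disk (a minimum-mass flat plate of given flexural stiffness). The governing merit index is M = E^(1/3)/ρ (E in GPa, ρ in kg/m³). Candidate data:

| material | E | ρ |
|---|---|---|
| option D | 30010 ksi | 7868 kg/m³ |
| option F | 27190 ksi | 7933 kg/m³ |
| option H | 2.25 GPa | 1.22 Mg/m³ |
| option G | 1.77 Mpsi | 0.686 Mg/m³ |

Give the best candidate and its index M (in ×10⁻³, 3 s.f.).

Convert each candidate to consistent units, then evaluate M:
  option D: E = 206.9 GPa, ρ = 7868 kg/m³
  option F: E = 187.5 GPa, ρ = 7933 kg/m³
  option H: E = 2.250 GPa, ρ = 1220 kg/m³
  option G: E = 12.20 GPa, ρ = 686.0 kg/m³
  option G: M = 3.36×10⁻³
  option H: M = 1.07×10⁻³
  option D: M = 0.752×10⁻³
  option F: M = 0.721×10⁻³
The maximum is for option G.

option G, M = 3.36×10⁻³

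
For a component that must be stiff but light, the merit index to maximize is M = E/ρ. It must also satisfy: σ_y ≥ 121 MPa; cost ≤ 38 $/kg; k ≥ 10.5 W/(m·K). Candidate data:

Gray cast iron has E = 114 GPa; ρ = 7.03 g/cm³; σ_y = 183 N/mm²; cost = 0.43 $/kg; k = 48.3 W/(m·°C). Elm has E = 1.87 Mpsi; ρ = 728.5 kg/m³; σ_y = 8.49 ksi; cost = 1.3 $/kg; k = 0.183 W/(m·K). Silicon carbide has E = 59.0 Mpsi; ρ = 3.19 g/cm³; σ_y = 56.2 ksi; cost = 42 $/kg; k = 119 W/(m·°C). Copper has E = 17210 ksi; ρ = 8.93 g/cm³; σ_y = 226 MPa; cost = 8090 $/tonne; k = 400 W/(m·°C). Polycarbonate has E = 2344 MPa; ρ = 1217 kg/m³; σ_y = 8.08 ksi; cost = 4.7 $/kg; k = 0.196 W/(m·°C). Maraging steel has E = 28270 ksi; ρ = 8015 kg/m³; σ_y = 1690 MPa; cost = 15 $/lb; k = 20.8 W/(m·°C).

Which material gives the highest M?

maraging steel

Screen on constraints: σ_y ≥ 121 MPa; cost ≤ 38 $/kg; k ≥ 10.5 W/(m·K). Survivors: gray cast iron, copper, maraging steel.
Putting every candidate on a common basis:
  gray cast iron: E = 114.0 GPa, ρ = 7030 kg/m³
  copper: E = 118.7 GPa, ρ = 8930 kg/m³
  maraging steel: E = 194.9 GPa, ρ = 8015 kg/m³
  maraging steel: M = 24.3 MN·m/kg
  gray cast iron: M = 16.2 MN·m/kg
  copper: M = 13.3 MN·m/kg
Highest index: maraging steel.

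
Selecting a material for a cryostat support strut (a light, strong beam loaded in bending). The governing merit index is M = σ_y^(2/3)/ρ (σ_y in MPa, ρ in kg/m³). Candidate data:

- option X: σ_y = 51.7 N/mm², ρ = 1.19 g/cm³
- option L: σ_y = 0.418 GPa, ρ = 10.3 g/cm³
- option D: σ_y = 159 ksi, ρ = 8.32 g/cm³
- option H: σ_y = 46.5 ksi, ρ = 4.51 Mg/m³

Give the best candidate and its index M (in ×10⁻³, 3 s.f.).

After converting to SI:
  option X: σ_y = 51.70 MPa, ρ = 1190 kg/m³
  option L: σ_y = 418.0 MPa, ρ = 10300 kg/m³
  option D: σ_y = 1096 MPa, ρ = 8320 kg/m³
  option H: σ_y = 320.6 MPa, ρ = 4510 kg/m³
  option D: M = 12.8×10⁻³
  option X: M = 11.7×10⁻³
  option H: M = 10.4×10⁻³
  option L: M = 5.43×10⁻³
The maximum is for option D.

option D, M = 12.8×10⁻³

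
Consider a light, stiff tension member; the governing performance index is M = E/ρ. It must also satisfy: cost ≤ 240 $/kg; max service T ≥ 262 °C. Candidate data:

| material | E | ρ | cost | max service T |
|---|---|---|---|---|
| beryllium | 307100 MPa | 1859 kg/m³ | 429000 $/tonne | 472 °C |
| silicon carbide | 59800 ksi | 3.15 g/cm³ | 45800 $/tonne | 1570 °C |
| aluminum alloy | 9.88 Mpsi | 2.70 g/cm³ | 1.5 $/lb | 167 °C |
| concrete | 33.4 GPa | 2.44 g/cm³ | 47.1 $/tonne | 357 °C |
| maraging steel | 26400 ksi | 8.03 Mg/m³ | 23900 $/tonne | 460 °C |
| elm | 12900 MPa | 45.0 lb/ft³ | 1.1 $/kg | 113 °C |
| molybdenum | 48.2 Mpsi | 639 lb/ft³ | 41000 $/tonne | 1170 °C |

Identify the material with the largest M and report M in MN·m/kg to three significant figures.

Screen on constraints: cost ≤ 240 $/kg; max service T ≥ 262 °C. Survivors: silicon carbide, concrete, maraging steel, molybdenum.
In SI units:
  silicon carbide: E = 412.3 GPa, ρ = 3150 kg/m³
  concrete: E = 33.40 GPa, ρ = 2440 kg/m³
  maraging steel: E = 182.0 GPa, ρ = 8030 kg/m³
  molybdenum: E = 332.3 GPa, ρ = 10240 kg/m³
  silicon carbide: M = 131 MN·m/kg
  molybdenum: M = 32.5 MN·m/kg
  maraging steel: M = 22.7 MN·m/kg
  concrete: M = 13.7 MN·m/kg
Silicon carbide ranks first.

silicon carbide, M = 131 MN·m/kg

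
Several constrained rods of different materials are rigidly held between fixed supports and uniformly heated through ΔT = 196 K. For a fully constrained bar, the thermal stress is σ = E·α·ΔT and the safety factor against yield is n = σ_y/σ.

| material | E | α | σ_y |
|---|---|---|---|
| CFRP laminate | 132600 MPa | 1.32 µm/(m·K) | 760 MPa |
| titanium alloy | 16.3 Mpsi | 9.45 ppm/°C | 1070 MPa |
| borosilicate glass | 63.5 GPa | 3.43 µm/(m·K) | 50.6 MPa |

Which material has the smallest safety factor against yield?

borosilicate glass

Per material, after unit conversion:
  CFRP laminate: E = 132.6, α = 1.32, σ_y = 760.0 → σ = 34.3 MPa, n = 22.2
  titanium alloy: E = 112.4, α = 9.45, σ_y = 1070 → σ = 208 MPa, n = 5.14
  borosilicate glass: E = 63.50, α = 3.43, σ_y = 50.60 → σ = 42.7 MPa, n = 1.19
Smallest n: borosilicate glass with n = 1.19.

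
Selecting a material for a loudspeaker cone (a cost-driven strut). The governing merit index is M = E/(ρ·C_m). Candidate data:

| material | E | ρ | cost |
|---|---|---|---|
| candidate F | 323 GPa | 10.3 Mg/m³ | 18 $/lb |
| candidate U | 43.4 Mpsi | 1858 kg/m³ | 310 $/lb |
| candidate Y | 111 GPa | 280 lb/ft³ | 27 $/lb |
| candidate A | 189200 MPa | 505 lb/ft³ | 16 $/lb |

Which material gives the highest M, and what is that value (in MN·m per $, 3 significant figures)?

Putting every candidate on a common basis:
  candidate F: E = 323.0 GPa, ρ = 10300 kg/m³, cost = 39.68 $/kg
  candidate U: E = 299.2 GPa, ρ = 1858 kg/m³, cost = 683.4 $/kg
  candidate Y: E = 111.0 GPa, ρ = 4485 kg/m³, cost = 59.52 $/kg
  candidate A: E = 189.2 GPa, ρ = 8089 kg/m³, cost = 35.27 $/kg
  candidate F: M = 0.790 MN·m per $
  candidate A: M = 0.663 MN·m per $
  candidate Y: M = 0.416 MN·m per $
  candidate U: M = 0.236 MN·m per $
Candidate F ranks first.

candidate F, M = 0.790 MN·m per $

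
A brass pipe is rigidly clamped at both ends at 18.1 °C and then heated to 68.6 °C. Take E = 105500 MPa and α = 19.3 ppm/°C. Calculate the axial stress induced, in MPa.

103 MPa

E = 105500 MPa = 105.5 GPa.
ΔT = 50.50 K. Constrained thermal stress σ = E·α·ΔT = 105.5×10³ MPa × 19.3×10⁻⁶ × 50.50 = 103 MPa (compressive).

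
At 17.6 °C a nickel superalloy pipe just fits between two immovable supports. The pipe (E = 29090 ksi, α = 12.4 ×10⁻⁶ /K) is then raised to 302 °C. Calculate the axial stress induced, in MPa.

E = 29090 ksi = 200.6 GPa.
ΔT = 284.4 K. Constrained thermal stress σ = E·α·ΔT = 200.6×10³ MPa × 12.4×10⁻⁶ × 284.4 = 707 MPa (compressive).

707 MPa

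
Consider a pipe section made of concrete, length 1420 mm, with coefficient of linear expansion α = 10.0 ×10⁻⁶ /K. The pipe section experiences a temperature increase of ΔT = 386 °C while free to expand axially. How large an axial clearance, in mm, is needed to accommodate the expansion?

ΔL = α·L₀·ΔT = 10.0×10⁻⁶ × 1420 mm × 386.0 K = 5.48 mm.

5.48 mm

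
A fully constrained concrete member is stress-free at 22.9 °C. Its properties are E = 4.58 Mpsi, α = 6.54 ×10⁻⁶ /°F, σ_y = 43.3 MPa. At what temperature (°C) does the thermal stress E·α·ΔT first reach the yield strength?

E = 4.58 Mpsi = 31.58 GPa.
α = 6.54×10⁻⁶/°F × 9/5 = 11.8×10⁻⁶/K.
E·α·ΔT = 43.30 MPa ⇒ ΔT = 43.30 / (31.58×10³ × 11.8×10⁻⁶) = 116.5 K.
T = 22.9 + 116.5 = 139.4 °C.

139 °C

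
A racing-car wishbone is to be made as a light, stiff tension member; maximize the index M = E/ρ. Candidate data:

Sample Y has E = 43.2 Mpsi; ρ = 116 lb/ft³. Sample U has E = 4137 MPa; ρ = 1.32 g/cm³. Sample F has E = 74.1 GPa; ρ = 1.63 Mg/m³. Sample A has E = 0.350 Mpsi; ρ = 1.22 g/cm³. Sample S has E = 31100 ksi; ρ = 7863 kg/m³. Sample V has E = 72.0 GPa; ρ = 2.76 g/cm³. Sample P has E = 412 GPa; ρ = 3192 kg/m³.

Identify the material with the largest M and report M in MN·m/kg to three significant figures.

Convert each candidate to consistent units, then evaluate M:
  sample Y: E = 297.9 GPa, ρ = 1858 kg/m³
  sample U: E = 4.137 GPa, ρ = 1320 kg/m³
  sample F: E = 74.10 GPa, ρ = 1630 kg/m³
  sample A: E = 2.413 GPa, ρ = 1220 kg/m³
  sample S: E = 214.4 GPa, ρ = 7863 kg/m³
  sample V: E = 72.00 GPa, ρ = 2760 kg/m³
  sample P: E = 412.0 GPa, ρ = 3192 kg/m³
  sample Y: M = 160 MN·m/kg
  sample P: M = 129 MN·m/kg
  sample F: M = 45.5 MN·m/kg
  sample S: M = 27.3 MN·m/kg
  sample V: M = 26.1 MN·m/kg
  sample U: M = 3.13 MN·m/kg
  sample A: M = 1.98 MN·m/kg
Sample Y ranks first.

sample Y, M = 160 MN·m/kg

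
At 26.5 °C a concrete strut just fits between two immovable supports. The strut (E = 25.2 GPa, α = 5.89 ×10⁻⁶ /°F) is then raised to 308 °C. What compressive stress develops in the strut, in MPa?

75.2 MPa

α = 5.89×10⁻⁶/°F × 9/5 = 10.6×10⁻⁶/K.
ΔT = 281.5 K. Constrained thermal stress σ = E·α·ΔT = 25.20×10³ MPa × 10.6×10⁻⁶ × 281.5 = 75.2 MPa (compressive).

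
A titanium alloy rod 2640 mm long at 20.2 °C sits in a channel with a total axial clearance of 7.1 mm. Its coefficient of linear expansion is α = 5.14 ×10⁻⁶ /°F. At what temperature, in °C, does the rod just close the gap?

α = 5.14×10⁻⁶/°F × 9/5 = 9.25×10⁻⁶/K.
α·L₀·ΔT = 7.1 mm ⇒ ΔT = 7.1 / (9.25×10⁻⁶ × 2640.0) = 290.7 K.
T = 20.2 + 290.7 = 310.9 °C.

311 °C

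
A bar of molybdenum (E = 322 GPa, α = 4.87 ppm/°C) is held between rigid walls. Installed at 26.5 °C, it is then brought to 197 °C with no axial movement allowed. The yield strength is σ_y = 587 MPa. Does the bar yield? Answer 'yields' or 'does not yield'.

does not yield

ΔT = 170.5 K. Constrained thermal stress σ = E·α·ΔT = 322.0×10³ MPa × 4.87×10⁻⁶ × 170.5 = 267 MPa (compressive).
Compare to σ_y = 587 MPa: σ < σ_y, so it does not yield.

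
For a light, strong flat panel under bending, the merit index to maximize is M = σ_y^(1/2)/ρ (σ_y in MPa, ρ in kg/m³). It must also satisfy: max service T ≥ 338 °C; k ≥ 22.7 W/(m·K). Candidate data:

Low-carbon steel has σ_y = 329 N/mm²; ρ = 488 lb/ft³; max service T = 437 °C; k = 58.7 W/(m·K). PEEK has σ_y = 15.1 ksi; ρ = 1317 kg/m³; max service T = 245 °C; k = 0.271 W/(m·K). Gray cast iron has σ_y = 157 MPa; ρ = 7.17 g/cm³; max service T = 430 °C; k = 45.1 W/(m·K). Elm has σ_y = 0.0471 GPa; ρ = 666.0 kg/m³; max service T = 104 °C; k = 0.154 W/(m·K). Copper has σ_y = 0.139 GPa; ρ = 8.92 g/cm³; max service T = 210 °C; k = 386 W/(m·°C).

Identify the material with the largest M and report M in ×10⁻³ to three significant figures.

Screen on constraints: max service T ≥ 338 °C; k ≥ 22.7 W/(m·K). Survivors: low-carbon steel, gray cast iron.
After converting to SI:
  low-carbon steel: σ_y = 329.0 MPa, ρ = 7817 kg/m³
  gray cast iron: σ_y = 157.0 MPa, ρ = 7170 kg/m³
  low-carbon steel: M = 2.32×10⁻³
  gray cast iron: M = 1.75×10⁻³
Low-carbon steel has the largest M.

low-carbon steel, M = 2.32×10⁻³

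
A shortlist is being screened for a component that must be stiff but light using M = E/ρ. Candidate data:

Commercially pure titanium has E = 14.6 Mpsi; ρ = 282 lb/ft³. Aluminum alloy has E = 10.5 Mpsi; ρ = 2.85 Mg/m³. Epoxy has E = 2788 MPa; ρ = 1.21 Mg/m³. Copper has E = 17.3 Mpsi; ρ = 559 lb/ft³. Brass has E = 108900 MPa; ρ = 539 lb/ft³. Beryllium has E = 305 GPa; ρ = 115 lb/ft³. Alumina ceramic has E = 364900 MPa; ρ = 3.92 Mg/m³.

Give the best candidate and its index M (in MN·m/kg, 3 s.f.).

In SI units:
  commercially pure titanium: E = 100.7 GPa, ρ = 4517 kg/m³
  aluminum alloy: E = 72.39 GPa, ρ = 2850 kg/m³
  epoxy: E = 2.788 GPa, ρ = 1210 kg/m³
  copper: E = 119.3 GPa, ρ = 8954 kg/m³
  brass: E = 108.9 GPa, ρ = 8634 kg/m³
  beryllium: E = 305.0 GPa, ρ = 1842 kg/m³
  alumina ceramic: E = 364.9 GPa, ρ = 3920 kg/m³
  beryllium: M = 166 MN·m/kg
  alumina ceramic: M = 93.1 MN·m/kg
  aluminum alloy: M = 25.4 MN·m/kg
  commercially pure titanium: M = 22.3 MN·m/kg
  copper: M = 13.3 MN·m/kg
  brass: M = 12.6 MN·m/kg
  epoxy: M = 2.30 MN·m/kg
The maximum is for beryllium.

beryllium, M = 166 MN·m/kg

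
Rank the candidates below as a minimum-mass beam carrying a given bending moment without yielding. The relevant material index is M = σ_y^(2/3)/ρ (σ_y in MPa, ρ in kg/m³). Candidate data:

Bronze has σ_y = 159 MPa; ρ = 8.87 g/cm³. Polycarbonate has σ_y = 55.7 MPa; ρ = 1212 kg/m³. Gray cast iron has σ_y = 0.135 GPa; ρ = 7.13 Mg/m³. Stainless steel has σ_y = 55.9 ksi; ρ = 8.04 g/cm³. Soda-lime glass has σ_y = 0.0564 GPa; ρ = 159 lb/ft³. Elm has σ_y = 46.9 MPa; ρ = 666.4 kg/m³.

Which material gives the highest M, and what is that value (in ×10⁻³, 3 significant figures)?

elm, M = 19.5×10⁻³

In SI units:
  bronze: σ_y = 159.0 MPa, ρ = 8870 kg/m³
  polycarbonate: σ_y = 55.70 MPa, ρ = 1212 kg/m³
  gray cast iron: σ_y = 135.0 MPa, ρ = 7130 kg/m³
  stainless steel: σ_y = 385.4 MPa, ρ = 8040 kg/m³
  soda-lime glass: σ_y = 56.40 MPa, ρ = 2547 kg/m³
  elm: σ_y = 46.90 MPa, ρ = 666.4 kg/m³
  elm: M = 19.5×10⁻³
  polycarbonate: M = 12.0×10⁻³
  stainless steel: M = 6.59×10⁻³
  soda-lime glass: M = 5.77×10⁻³
  gray cast iron: M = 3.69×10⁻³
  bronze: M = 3.31×10⁻³
The maximum is for elm.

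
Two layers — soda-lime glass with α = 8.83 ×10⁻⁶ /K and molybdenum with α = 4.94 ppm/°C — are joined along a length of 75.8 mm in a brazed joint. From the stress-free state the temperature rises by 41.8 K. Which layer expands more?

soda-lime glass

α(soda-lime glass) = 8.83×10⁻⁶/K vs α(molybdenum) = 4.94×10⁻⁶/K.
Higher α expands more for the same ΔT: soda-lime glass.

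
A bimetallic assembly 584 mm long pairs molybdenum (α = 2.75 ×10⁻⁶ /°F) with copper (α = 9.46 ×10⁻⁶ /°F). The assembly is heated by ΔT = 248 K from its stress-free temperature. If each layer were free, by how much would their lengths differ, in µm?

1750 µm

molybdenum: α = 2.75×10⁻⁶/°F × 9/5 = 4.95×10⁻⁶/K.
copper: α = 9.46×10⁻⁶/°F × 9/5 = 17.0×10⁻⁶/K.
Δα = |4.95 − 17.0|×10⁻⁶/K = 12.1×10⁻⁶/K.
ΔL_mismatch = Δα·L·ΔT = 12.1×10⁻⁶ × 584.0 mm × 248.0 K = 1750 µm.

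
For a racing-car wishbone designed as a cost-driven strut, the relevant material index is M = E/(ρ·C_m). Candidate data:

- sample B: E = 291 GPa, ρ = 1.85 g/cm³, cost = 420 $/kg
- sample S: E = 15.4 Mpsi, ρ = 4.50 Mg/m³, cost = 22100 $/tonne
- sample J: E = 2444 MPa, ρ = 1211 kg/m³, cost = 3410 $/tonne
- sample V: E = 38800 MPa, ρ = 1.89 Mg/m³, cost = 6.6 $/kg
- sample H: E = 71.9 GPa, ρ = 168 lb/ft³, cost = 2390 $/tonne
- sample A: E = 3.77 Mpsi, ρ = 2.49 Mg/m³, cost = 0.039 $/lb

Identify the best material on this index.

Normalizing units and computing the index:
  sample B: E = 291.0 GPa, ρ = 1850 kg/m³, cost = 420.0 $/kg
  sample S: E = 106.2 GPa, ρ = 4500 kg/m³, cost = 22.10 $/kg
  sample J: E = 2.444 GPa, ρ = 1211 kg/m³, cost = 3.410 $/kg
  sample V: E = 38.80 GPa, ρ = 1890 kg/m³, cost = 6.600 $/kg
  sample H: E = 71.90 GPa, ρ = 2691 kg/m³, cost = 2.390 $/kg
  sample A: E = 25.99 GPa, ρ = 2490 kg/m³, cost = 0.08598 $/kg
  sample A: M = 121 MN·m per $
  sample H: M = 11.2 MN·m per $
  sample V: M = 3.11 MN·m per $
  sample S: M = 1.07 MN·m per $
  sample J: M = 0.592 MN·m per $
  sample B: M = 0.375 MN·m per $
Sample A ranks first.

sample A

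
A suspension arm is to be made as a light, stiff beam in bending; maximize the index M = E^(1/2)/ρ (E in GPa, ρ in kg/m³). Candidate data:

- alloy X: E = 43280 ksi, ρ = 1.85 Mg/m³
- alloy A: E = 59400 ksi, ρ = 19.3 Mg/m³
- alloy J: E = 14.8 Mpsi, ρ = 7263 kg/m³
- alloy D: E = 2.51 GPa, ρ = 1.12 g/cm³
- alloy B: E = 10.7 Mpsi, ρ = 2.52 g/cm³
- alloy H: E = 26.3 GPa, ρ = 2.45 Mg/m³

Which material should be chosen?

alloy X

After converting to SI:
  alloy X: E = 298.4 GPa, ρ = 1850 kg/m³
  alloy A: E = 409.5 GPa, ρ = 19300 kg/m³
  alloy J: E = 102.0 GPa, ρ = 7263 kg/m³
  alloy D: E = 2.510 GPa, ρ = 1120 kg/m³
  alloy B: E = 73.77 GPa, ρ = 2520 kg/m³
  alloy H: E = 26.30 GPa, ρ = 2450 kg/m³
  alloy X: M = 9.34×10⁻³
  alloy B: M = 3.41×10⁻³
  alloy H: M = 2.09×10⁻³
  alloy D: M = 1.41×10⁻³
  alloy J: M = 1.39×10⁻³
  alloy A: M = 1.05×10⁻³
Alloy X ranks first.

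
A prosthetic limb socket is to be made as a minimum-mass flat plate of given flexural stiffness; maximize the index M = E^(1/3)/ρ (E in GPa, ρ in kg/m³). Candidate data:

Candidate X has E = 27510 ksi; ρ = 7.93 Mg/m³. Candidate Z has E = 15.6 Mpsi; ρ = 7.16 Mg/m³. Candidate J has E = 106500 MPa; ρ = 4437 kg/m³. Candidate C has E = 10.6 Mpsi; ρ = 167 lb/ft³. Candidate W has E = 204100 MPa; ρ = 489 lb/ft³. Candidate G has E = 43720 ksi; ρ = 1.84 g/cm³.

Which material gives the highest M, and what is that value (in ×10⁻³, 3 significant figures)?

candidate G, M = 3.64×10⁻³

Normalizing units and computing the index:
  candidate X: E = 189.7 GPa, ρ = 7930 kg/m³
  candidate Z: E = 107.6 GPa, ρ = 7160 kg/m³
  candidate J: E = 106.5 GPa, ρ = 4437 kg/m³
  candidate C: E = 73.08 GPa, ρ = 2675 kg/m³
  candidate W: E = 204.1 GPa, ρ = 7833 kg/m³
  candidate G: E = 301.4 GPa, ρ = 1840 kg/m³
  candidate G: M = 3.64×10⁻³
  candidate C: M = 1.56×10⁻³
  candidate J: M = 1.07×10⁻³
  candidate W: M = 0.752×10⁻³
  candidate X: M = 0.725×10⁻³
  candidate Z: M = 0.664×10⁻³
Candidate G ranks first.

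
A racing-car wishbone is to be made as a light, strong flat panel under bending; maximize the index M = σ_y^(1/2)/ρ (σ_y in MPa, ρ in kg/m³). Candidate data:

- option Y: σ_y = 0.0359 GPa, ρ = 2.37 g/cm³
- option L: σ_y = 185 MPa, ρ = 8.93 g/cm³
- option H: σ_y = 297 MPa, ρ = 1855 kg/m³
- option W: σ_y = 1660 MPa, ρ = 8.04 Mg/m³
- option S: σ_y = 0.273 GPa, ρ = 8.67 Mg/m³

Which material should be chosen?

Normalizing units and computing the index:
  option Y: σ_y = 35.90 MPa, ρ = 2370 kg/m³
  option L: σ_y = 185.0 MPa, ρ = 8930 kg/m³
  option H: σ_y = 297.0 MPa, ρ = 1855 kg/m³
  option W: σ_y = 1660 MPa, ρ = 8040 kg/m³
  option S: σ_y = 273.0 MPa, ρ = 8670 kg/m³
  option H: M = 9.29×10⁻³
  option W: M = 5.07×10⁻³
  option Y: M = 2.53×10⁻³
  option S: M = 1.91×10⁻³
  option L: M = 1.52×10⁻³
Highest index: option H.

option H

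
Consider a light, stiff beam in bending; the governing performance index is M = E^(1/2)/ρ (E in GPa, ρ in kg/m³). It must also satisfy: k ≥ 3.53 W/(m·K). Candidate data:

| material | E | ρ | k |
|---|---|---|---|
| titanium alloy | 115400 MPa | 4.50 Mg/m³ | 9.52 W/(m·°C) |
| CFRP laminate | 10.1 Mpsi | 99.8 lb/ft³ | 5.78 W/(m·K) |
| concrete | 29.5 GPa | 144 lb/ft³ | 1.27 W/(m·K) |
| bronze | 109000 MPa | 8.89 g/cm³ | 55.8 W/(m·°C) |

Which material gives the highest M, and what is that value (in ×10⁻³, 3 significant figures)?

CFRP laminate, M = 5.22×10⁻³

Screen on constraints: k ≥ 3.53 W/(m·K). Survivors: titanium alloy, CFRP laminate, bronze.
Convert each candidate to consistent units, then evaluate M:
  titanium alloy: E = 115.4 GPa, ρ = 4500 kg/m³
  CFRP laminate: E = 69.64 GPa, ρ = 1599 kg/m³
  bronze: E = 109.0 GPa, ρ = 8890 kg/m³
  CFRP laminate: M = 5.22×10⁻³
  titanium alloy: M = 2.39×10⁻³
  bronze: M = 1.17×10⁻³
The maximum is for CFRP laminate.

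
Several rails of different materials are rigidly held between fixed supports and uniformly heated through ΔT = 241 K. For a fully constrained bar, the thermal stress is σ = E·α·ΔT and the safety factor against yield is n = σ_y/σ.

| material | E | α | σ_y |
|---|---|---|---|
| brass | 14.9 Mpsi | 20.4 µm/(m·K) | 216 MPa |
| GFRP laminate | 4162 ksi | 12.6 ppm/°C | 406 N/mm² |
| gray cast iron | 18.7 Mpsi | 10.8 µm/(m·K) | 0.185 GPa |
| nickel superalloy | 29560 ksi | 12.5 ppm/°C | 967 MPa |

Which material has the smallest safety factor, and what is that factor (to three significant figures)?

Per material, after unit conversion:
  brass: E = 102.7, α = 20.4, σ_y = 216.0 → σ = 505 MPa, n = 0.428
  GFRP laminate: E = 28.70, α = 12.6, σ_y = 406.0 → σ = 87.1 MPa, n = 4.66
  gray cast iron: E = 128.9, α = 10.8, σ_y = 185.0 → σ = 336 MPa, n = 0.551
  nickel superalloy: E = 203.8, α = 12.5, σ_y = 967.0 → σ = 614 MPa, n = 1.57
Smallest n: brass with n = 0.428.

brass, n = 0.428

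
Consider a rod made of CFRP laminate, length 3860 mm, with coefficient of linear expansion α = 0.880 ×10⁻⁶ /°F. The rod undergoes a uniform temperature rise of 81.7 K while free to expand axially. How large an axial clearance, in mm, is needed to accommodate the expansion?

0.500 mm

Convert α: 0.880×10⁻⁶/°F × (9/5) = 1.58×10⁻⁶/K.
ΔL = α·L₀·ΔT = 1.58×10⁻⁶ × 3860 mm × 81.70 K = 0.500 mm.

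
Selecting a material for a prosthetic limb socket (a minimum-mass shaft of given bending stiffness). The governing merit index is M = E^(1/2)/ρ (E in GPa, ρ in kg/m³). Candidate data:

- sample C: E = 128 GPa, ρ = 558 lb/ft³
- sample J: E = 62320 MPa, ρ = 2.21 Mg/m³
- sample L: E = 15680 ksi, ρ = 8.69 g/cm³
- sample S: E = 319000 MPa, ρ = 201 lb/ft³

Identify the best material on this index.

In SI units:
  sample C: E = 128.0 GPa, ρ = 8938 kg/m³
  sample J: E = 62.32 GPa, ρ = 2210 kg/m³
  sample L: E = 108.1 GPa, ρ = 8690 kg/m³
  sample S: E = 319.0 GPa, ρ = 3220 kg/m³
  sample S: M = 5.55×10⁻³
  sample J: M = 3.57×10⁻³
  sample C: M = 1.27×10⁻³
  sample L: M = 1.20×10⁻³
Highest index: sample S.

sample S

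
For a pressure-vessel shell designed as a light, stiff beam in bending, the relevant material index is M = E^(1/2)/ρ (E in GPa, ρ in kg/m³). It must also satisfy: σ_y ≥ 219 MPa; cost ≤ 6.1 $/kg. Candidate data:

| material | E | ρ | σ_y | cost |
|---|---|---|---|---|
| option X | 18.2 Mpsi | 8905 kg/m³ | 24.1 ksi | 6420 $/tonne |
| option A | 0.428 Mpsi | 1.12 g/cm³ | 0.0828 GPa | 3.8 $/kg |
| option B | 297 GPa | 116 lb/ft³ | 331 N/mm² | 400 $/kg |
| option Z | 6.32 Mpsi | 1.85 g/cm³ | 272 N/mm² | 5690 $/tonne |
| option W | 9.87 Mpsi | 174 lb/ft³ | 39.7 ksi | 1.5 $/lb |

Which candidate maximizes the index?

Screen on constraints: σ_y ≥ 219 MPa; cost ≤ 6.1 $/kg. Survivors: option Z, option W.
Normalizing units and computing the index:
  option Z: E = 43.57 GPa, ρ = 1850 kg/m³
  option W: E = 68.05 GPa, ρ = 2787 kg/m³
  option Z: M = 3.57×10⁻³
  option W: M = 2.96×10⁻³
Highest index: option Z.

option Z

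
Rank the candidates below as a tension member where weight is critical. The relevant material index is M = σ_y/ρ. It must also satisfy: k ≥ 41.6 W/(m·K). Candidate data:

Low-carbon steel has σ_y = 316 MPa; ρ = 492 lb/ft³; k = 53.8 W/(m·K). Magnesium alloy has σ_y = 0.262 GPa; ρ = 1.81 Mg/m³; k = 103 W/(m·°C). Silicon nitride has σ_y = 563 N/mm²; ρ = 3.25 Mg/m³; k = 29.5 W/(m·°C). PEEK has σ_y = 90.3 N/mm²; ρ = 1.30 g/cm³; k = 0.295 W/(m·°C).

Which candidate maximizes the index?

Screen on constraints: k ≥ 41.6 W/(m·K). Survivors: low-carbon steel, magnesium alloy.
Putting every candidate on a common basis:
  low-carbon steel: σ_y = 316.0 MPa, ρ = 7881 kg/m³
  magnesium alloy: σ_y = 262.0 MPa, ρ = 1810 kg/m³
  magnesium alloy: M = 145 kN·m/kg
  low-carbon steel: M = 40.1 kN·m/kg
Magnesium alloy ranks first.

magnesium alloy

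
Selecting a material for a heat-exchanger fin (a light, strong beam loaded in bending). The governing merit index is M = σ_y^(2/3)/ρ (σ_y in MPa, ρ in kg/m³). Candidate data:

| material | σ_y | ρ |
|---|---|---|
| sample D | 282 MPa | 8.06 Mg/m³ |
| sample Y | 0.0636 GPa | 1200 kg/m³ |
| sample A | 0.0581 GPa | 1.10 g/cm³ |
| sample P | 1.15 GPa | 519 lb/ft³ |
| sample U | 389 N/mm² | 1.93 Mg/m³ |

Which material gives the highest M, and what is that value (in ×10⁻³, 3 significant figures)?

Putting every candidate on a common basis:
  sample D: σ_y = 282.0 MPa, ρ = 8060 kg/m³
  sample Y: σ_y = 63.60 MPa, ρ = 1200 kg/m³
  sample A: σ_y = 58.10 MPa, ρ = 1100 kg/m³
  sample P: σ_y = 1150 MPa, ρ = 8314 kg/m³
  sample U: σ_y = 389.0 MPa, ρ = 1930 kg/m³
  sample U: M = 27.6×10⁻³
  sample A: M = 13.6×10⁻³
  sample Y: M = 13.3×10⁻³
  sample P: M = 13.2×10⁻³
  sample D: M = 5.34×10⁻³
Sample U has the largest M.

sample U, M = 27.6×10⁻³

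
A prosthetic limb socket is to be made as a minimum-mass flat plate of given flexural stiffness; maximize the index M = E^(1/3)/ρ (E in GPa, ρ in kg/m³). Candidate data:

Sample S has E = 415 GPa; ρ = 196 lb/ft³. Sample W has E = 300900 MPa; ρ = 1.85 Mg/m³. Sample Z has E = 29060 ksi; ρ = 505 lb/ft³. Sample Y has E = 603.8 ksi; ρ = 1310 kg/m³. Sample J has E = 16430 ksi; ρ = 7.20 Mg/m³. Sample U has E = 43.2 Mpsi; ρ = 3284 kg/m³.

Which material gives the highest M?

sample W

Convert each candidate to consistent units, then evaluate M:
  sample S: E = 415.0 GPa, ρ = 3140 kg/m³
  sample W: E = 300.9 GPa, ρ = 1850 kg/m³
  sample Z: E = 200.4 GPa, ρ = 8089 kg/m³
  sample Y: E = 4.163 GPa, ρ = 1310 kg/m³
  sample J: E = 113.3 GPa, ρ = 7200 kg/m³
  sample U: E = 297.9 GPa, ρ = 3284 kg/m³
  sample W: M = 3.62×10⁻³
  sample S: M = 2.38×10⁻³
  sample U: M = 2.03×10⁻³
  sample Y: M = 1.23×10⁻³
  sample Z: M = 0.723×10⁻³
  sample J: M = 0.672×10⁻³
The maximum is for sample W.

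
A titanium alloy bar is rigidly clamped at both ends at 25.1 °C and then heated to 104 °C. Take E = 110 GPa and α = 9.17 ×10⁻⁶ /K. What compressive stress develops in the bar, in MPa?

79.6 MPa

ΔT = 78.90 K. Constrained thermal stress σ = E·α·ΔT = 110.0×10³ MPa × 9.17×10⁻⁶ × 78.90 = 79.6 MPa (compressive).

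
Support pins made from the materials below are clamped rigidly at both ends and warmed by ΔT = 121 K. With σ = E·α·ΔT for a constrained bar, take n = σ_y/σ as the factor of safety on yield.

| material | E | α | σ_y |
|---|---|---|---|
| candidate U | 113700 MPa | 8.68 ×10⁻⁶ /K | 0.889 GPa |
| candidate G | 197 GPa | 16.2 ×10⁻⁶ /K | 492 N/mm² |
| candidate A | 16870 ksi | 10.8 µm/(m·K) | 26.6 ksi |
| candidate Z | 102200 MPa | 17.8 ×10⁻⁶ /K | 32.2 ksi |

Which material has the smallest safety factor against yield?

candidate Z

In consistent units (E in GPa, α in ×10⁻⁶/K, σ_y in MPa):
  candidate U: E = 113.7, α = 8.68, σ_y = 889.0 → σ = 119 MPa, n = 7.44
  candidate G: E = 197.0, α = 16.2, σ_y = 492.0 → σ = 386 MPa, n = 1.27
  candidate A: E = 116.3, α = 10.8, σ_y = 183.4 → σ = 152 MPa, n = 1.21
  candidate Z: E = 102.2, α = 17.8, σ_y = 222.0 → σ = 220 MPa, n = 1.01
Smallest n: candidate Z with n = 1.01.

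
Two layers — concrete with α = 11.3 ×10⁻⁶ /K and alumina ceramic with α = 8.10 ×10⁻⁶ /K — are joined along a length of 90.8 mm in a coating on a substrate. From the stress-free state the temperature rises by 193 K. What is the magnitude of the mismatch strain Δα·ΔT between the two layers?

Δα = |11.3 − 8.10|×10⁻⁶/K = 3.20×10⁻⁶/K.
Mismatch strain = Δα·ΔT = 3.20×10⁻⁶ × 193.0 = 6.18×10⁻⁴.

6.18×10⁻⁴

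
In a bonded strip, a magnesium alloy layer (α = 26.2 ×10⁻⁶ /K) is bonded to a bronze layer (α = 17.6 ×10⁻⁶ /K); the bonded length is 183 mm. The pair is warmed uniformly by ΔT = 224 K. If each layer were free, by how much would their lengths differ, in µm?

353 µm

Δα = |26.2 − 17.6|×10⁻⁶/K = 8.60×10⁻⁶/K.
ΔL_mismatch = Δα·L·ΔT = 8.60×10⁻⁶ × 183.0 mm × 224.0 K = 353 µm.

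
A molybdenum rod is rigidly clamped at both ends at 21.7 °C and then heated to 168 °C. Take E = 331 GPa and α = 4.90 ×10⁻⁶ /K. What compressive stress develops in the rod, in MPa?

ΔT = 146.3 K. Constrained thermal stress σ = E·α·ΔT = 331.0×10³ MPa × 4.90×10⁻⁶ × 146.3 = 237 MPa (compressive).

237 MPa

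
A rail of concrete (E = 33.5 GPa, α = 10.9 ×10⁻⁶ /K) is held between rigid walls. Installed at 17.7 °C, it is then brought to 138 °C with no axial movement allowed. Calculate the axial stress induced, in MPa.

43.9 MPa

ΔT = 120.3 K. Constrained thermal stress σ = E·α·ΔT = 33.50×10³ MPa × 10.9×10⁻⁶ × 120.3 = 43.9 MPa (compressive).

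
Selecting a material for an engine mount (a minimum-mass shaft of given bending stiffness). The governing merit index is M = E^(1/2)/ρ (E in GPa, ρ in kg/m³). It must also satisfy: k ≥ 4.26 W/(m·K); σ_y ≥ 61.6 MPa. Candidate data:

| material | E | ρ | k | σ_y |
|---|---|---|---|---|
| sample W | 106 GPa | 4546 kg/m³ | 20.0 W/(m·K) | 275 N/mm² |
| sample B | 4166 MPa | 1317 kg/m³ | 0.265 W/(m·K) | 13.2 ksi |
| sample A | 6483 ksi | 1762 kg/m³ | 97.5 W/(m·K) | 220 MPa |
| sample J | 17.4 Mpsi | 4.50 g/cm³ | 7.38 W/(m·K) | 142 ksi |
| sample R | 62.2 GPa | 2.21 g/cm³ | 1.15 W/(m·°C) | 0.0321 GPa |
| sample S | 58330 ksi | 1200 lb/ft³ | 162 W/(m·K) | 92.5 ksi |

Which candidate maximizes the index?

Screen on constraints: k ≥ 4.26 W/(m·K); σ_y ≥ 61.6 MPa. Survivors: sample W, sample A, sample J, sample S.
Normalizing units and computing the index:
  sample W: E = 106.0 GPa, ρ = 4546 kg/m³
  sample A: E = 44.70 GPa, ρ = 1762 kg/m³
  sample J: E = 120.0 GPa, ρ = 4500 kg/m³
  sample S: E = 402.2 GPa, ρ = 19220 kg/m³
  sample A: M = 3.79×10⁻³
  sample J: M = 2.43×10⁻³
  sample W: M = 2.26×10⁻³
  sample S: M = 1.04×10⁻³
Highest index: sample A.

sample A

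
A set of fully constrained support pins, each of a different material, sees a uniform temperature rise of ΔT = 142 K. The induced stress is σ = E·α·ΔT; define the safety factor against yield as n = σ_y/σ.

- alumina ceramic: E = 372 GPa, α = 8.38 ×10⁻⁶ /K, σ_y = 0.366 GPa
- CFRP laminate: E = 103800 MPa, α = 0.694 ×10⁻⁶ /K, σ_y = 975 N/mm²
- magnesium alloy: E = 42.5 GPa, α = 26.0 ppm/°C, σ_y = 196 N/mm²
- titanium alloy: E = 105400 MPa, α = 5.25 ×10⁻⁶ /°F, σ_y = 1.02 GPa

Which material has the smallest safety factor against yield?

alumina ceramic

Converting E to GPa, α to ×10⁻⁶/K, σ_y to MPa, then σ and n for each:
  alumina ceramic: E = 372.0, α = 8.38, σ_y = 366.0 → σ = 443 MPa, n = 0.827
  CFRP laminate: E = 103.8, α = 0.694, σ_y = 975.0 → σ = 10.2 MPa, n = 95.3
  magnesium alloy: E = 42.50, α = 26.0, σ_y = 196.0 → σ = 157 MPa, n = 1.25
  titanium alloy: E = 105.4, α = 9.45, σ_y = 1020 → σ = 141 MPa, n = 7.21
Smallest n: alumina ceramic with n = 0.827.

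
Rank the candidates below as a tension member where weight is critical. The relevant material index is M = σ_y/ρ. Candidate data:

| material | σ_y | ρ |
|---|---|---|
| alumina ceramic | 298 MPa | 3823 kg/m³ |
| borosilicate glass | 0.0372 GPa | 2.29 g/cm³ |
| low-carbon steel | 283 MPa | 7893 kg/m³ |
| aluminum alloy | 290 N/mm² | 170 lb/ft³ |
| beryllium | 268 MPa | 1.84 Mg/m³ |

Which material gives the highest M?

beryllium

In SI units:
  alumina ceramic: σ_y = 298.0 MPa, ρ = 3823 kg/m³
  borosilicate glass: σ_y = 37.20 MPa, ρ = 2290 kg/m³
  low-carbon steel: σ_y = 283.0 MPa, ρ = 7893 kg/m³
  aluminum alloy: σ_y = 290.0 MPa, ρ = 2723 kg/m³
  beryllium: σ_y = 268.0 MPa, ρ = 1840 kg/m³
  beryllium: M = 146 kN·m/kg
  aluminum alloy: M = 106 kN·m/kg
  alumina ceramic: M = 77.9 kN·m/kg
  low-carbon steel: M = 35.9 kN·m/kg
  borosilicate glass: M = 16.2 kN·m/kg
Beryllium has the largest M.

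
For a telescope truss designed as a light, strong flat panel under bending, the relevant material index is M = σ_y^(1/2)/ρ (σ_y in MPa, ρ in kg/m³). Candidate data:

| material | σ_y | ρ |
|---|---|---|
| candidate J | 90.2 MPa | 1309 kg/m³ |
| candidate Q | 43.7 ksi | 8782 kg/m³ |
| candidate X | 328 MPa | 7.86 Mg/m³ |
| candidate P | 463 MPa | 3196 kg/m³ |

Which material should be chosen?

candidate J

Putting every candidate on a common basis:
  candidate J: σ_y = 90.20 MPa, ρ = 1309 kg/m³
  candidate Q: σ_y = 301.3 MPa, ρ = 8782 kg/m³
  candidate X: σ_y = 328.0 MPa, ρ = 7860 kg/m³
  candidate P: σ_y = 463.0 MPa, ρ = 3196 kg/m³
  candidate J: M = 7.26×10⁻³
  candidate P: M = 6.73×10⁻³
  candidate X: M = 2.30×10⁻³
  candidate Q: M = 1.98×10⁻³
Candidate J has the largest M.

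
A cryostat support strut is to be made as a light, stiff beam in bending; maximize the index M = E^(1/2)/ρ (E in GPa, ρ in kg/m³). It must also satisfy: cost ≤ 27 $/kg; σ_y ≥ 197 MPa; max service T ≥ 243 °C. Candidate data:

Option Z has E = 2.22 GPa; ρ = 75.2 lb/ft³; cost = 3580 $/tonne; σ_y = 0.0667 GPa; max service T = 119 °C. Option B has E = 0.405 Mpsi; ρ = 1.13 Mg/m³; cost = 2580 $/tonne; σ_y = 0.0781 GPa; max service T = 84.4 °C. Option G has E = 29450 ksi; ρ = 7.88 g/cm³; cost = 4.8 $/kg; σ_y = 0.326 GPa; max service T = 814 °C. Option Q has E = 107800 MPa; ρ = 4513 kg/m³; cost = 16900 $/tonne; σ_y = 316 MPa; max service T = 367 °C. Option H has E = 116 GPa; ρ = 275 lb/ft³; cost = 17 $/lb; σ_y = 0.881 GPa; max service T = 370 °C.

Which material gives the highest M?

option Q

Screen on constraints: cost ≤ 27 $/kg; σ_y ≥ 197 MPa; max service T ≥ 243 °C. Survivors: option G, option Q.
In SI units:
  option G: E = 203.1 GPa, ρ = 7880 kg/m³
  option Q: E = 107.8 GPa, ρ = 4513 kg/m³
  option Q: M = 2.30×10⁻³
  option G: M = 1.81×10⁻³
Option Q has the largest M.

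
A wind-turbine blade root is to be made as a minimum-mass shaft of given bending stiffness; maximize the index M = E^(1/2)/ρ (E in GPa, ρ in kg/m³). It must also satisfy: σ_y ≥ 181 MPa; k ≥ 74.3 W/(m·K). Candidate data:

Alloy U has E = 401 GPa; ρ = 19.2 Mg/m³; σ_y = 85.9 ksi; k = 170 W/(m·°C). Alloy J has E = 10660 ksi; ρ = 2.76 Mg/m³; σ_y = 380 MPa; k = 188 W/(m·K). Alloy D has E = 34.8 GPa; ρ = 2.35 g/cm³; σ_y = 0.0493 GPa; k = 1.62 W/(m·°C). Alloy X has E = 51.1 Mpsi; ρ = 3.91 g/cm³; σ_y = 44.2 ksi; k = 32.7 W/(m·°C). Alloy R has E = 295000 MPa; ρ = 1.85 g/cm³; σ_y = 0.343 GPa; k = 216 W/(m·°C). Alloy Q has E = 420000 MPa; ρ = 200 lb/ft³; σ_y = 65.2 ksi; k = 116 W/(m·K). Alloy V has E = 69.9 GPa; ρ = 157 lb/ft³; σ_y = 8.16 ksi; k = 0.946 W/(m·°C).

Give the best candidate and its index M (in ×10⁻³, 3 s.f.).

Screen on constraints: σ_y ≥ 181 MPa; k ≥ 74.3 W/(m·K). Survivors: alloy U, alloy J, alloy R, alloy Q.
Putting every candidate on a common basis:
  alloy U: E = 401.0 GPa, ρ = 19200 kg/m³
  alloy J: E = 73.50 GPa, ρ = 2760 kg/m³
  alloy R: E = 295.0 GPa, ρ = 1850 kg/m³
  alloy Q: E = 420.0 GPa, ρ = 3204 kg/m³
  alloy R: M = 9.28×10⁻³
  alloy Q: M = 6.40×10⁻³
  alloy J: M = 3.11×10⁻³
  alloy U: M = 1.04×10⁻³
Alloy R ranks first.

alloy R, M = 9.28×10⁻³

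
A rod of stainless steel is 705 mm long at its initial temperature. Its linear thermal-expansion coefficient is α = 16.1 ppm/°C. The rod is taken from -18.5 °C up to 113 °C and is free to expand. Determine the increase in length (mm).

1.49 mm

ΔT = 113 − (-18.5) = 131.5 K.
ΔL = α·L₀·ΔT = 16.1×10⁻⁶ × 705 mm × 131.5 K = 1.49 mm.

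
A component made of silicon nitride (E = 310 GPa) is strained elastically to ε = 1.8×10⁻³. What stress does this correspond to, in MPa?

558 MPa

σ = E·ε = 310000 MPa × 1.8×10⁻³ = 558 MPa.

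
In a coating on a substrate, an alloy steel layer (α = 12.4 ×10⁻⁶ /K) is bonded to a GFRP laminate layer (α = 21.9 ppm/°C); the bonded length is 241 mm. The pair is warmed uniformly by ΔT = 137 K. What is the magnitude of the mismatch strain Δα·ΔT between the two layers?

1.30×10⁻³

Δα = |12.4 − 21.9|×10⁻⁶/K = 9.50×10⁻⁶/K.
Mismatch strain = Δα·ΔT = 9.50×10⁻⁶ × 137.0 = 1.30×10⁻³.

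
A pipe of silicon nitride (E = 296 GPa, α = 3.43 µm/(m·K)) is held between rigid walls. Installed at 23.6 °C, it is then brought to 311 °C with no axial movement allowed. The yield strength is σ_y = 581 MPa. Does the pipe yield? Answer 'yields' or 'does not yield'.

does not yield

ΔT = 287.4 K. Constrained thermal stress σ = E·α·ΔT = 296.0×10³ MPa × 3.43×10⁻⁶ × 287.4 = 292 MPa (compressive).
Compare to σ_y = 581 MPa: σ < σ_y, so it does not yield.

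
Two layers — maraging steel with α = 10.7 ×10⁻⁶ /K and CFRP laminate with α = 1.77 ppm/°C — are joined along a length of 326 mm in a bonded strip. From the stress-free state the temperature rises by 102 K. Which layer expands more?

α(maraging steel) = 10.7×10⁻⁶/K vs α(CFRP laminate) = 1.77×10⁻⁶/K.
Higher α expands more for the same ΔT: maraging steel.

maraging steel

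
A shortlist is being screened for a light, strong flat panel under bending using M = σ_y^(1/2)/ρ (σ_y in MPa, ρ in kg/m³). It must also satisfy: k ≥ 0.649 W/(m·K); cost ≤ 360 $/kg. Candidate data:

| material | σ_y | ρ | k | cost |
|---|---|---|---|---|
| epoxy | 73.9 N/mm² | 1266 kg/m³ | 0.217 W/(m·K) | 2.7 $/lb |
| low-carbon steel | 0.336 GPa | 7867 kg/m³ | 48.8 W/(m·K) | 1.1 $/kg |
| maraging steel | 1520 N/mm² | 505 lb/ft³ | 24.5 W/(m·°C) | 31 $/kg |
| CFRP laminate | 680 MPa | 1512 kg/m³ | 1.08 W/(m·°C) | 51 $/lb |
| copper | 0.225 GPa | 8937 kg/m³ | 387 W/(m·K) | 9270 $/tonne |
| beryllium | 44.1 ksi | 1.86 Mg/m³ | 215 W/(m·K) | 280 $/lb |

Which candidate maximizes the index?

Screen on constraints: k ≥ 0.649 W/(m·K); cost ≤ 360 $/kg. Survivors: low-carbon steel, maraging steel, CFRP laminate, copper.
Putting every candidate on a common basis:
  low-carbon steel: σ_y = 336.0 MPa, ρ = 7867 kg/m³
  maraging steel: σ_y = 1520 MPa, ρ = 8089 kg/m³
  CFRP laminate: σ_y = 680.0 MPa, ρ = 1512 kg/m³
  copper: σ_y = 225.0 MPa, ρ = 8937 kg/m³
  CFRP laminate: M = 17.2×10⁻³
  maraging steel: M = 4.82×10⁻³
  low-carbon steel: M = 2.33×10⁻³
  copper: M = 1.68×10⁻³
The maximum is for CFRP laminate.

CFRP laminate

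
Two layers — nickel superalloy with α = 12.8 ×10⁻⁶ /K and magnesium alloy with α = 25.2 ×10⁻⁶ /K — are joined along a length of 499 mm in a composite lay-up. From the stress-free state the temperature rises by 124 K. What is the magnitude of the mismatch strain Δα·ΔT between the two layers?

1.54×10⁻³

Δα = |12.8 − 25.2|×10⁻⁶/K = 12.4×10⁻⁶/K.
Mismatch strain = Δα·ΔT = 12.4×10⁻⁶ × 124.0 = 1.54×10⁻³.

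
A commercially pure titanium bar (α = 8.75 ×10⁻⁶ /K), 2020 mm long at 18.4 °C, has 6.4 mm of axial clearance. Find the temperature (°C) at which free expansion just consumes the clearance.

380 °C

α·L₀·ΔT = 6.4 mm ⇒ ΔT = 6.4 / (8.75×10⁻⁶ × 2020.0) = 362.1 K.
T = 18.4 + 362.1 = 380.5 °C.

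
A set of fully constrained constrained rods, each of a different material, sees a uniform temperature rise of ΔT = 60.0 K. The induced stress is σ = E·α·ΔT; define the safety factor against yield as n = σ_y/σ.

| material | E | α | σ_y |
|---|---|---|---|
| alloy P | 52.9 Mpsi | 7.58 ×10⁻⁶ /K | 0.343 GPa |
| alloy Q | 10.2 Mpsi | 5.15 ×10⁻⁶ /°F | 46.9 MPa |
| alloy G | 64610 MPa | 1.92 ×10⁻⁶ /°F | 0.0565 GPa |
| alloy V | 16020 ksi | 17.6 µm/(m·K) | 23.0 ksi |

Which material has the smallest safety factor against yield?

alloy Q

Converting E to GPa, α to ×10⁻⁶/K, σ_y to MPa, then σ and n for each:
  alloy P: E = 364.7, α = 7.58, σ_y = 343.0 → σ = 166 MPa, n = 2.07
  alloy Q: E = 70.33, α = 9.27, σ_y = 46.90 → σ = 39.1 MPa, n = 1.20
  alloy G: E = 64.61, α = 3.46, σ_y = 56.50 → σ = 13.4 MPa, n = 4.22
  alloy V: E = 110.5, α = 17.6, σ_y = 158.6 → σ = 117 MPa, n = 1.36
Smallest n: alloy Q with n = 1.20.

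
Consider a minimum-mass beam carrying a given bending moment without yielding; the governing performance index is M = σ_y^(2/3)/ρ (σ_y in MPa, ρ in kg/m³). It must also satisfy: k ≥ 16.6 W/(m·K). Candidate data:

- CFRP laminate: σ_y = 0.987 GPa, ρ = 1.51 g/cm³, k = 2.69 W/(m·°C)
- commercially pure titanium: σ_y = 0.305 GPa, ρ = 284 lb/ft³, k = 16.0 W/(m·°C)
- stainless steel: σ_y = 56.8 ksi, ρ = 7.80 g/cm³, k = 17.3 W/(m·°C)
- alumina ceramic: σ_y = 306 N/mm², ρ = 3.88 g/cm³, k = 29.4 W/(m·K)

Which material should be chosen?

Screen on constraints: k ≥ 16.6 W/(m·K). Survivors: stainless steel, alumina ceramic.
Convert each candidate to consistent units, then evaluate M:
  stainless steel: σ_y = 391.6 MPa, ρ = 7800 kg/m³
  alumina ceramic: σ_y = 306.0 MPa, ρ = 3880 kg/m³
  alumina ceramic: M = 11.7×10⁻³
  stainless steel: M = 6.86×10⁻³
The maximum is for alumina ceramic.

alumina ceramic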